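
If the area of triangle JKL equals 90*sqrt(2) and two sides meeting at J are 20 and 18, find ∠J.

From the SAS area formula Area = (1/2)ab sin(C), rearranging gives sin(C) = 2*Area/(ab).
sin(C) = 2 * 90*sqrt(2) / (360) = sqrt(2)/2.
Therefore C = arcsin(sqrt(2)/2) = 45°.
Since sin(180° - C) = sin(C), the obtuse angle 135° gives the same area, so C = 45° or C = 135°.

45° or 135°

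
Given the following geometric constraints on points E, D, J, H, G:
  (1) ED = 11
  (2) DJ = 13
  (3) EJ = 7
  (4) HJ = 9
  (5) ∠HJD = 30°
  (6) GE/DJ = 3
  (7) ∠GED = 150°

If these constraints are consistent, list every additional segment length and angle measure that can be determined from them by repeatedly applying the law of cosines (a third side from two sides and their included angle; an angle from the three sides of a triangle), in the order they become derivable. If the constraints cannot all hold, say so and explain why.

The constraints are consistent. Derivable facts, in order:
After 1 step:
- DG ≈ 48.84
- DH ≈ 6.88
- ∠DEJ = 89.63°
- ∠DJE = 57.79°
- ∠EDJ = 32.58°
After 2 steps:
- ∠DGE = 6.47°
- ∠DHJ = 109.16°
- ∠EDG = 23.53°
- ∠HDJ = 40.84°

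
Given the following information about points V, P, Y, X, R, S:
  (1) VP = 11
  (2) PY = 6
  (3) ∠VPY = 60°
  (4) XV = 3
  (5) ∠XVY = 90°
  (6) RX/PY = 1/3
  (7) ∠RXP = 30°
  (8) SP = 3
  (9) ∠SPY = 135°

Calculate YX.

Step 1: By the law of cosines on triangle VPY: VY² = 11² + 6² − 2·11·6·cos(60°) = 91, so VY = √91.
Step 2: By the law of cosines on triangle YVX: YX² = √91² + 3² − 2·√91·3·cos(90°) = 100, so YX = 10.

Therefore, the length of YX = 10.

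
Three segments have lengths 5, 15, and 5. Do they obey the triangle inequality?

The longest side is 15. The other two sides sum to 5 + 5 = 10.
Since 10 ≤ 15, the two shorter sides cannot reach around to close the triangle.

No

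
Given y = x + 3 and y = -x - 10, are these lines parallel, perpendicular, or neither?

Slope of line 1: m1 = 1
Slope of line 2: m2 = -1
m1 * m2 = (1) * (-1) = -1 = -1, so the lines are perpendicular.

Perpendicular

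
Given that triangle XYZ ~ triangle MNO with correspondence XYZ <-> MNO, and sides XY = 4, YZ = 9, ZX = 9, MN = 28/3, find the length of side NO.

Similar triangles have proportional sides. Setting up the proportion:
MN / XY = NO / YZ
28/3 / 4 = NO / 9
NO = 9 * 28/3 / 4 = 21.

21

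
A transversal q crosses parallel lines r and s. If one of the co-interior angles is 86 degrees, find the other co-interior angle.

Co-interior angles (same-side interior) formed by parallel lines and a transversal are supplementary (sum to 180 degrees).
The given angle is 86 degrees.
The co-interior angle = 180 - 86 = 94 degrees.

94 degrees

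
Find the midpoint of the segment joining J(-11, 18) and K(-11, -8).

The midpoint is the point halfway along the segment.
Move half the horizontal distance: -11 + (-11 - -11)/2 = -11 + 0/2 = -11
Move half the vertical distance: 18 + (-8 - 18)/2 = 18 + -26/2 = 5
Midpoint = (-11, 5)

(-11, 5)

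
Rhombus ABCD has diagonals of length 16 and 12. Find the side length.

In a rhombus, the diagonals bisect each other perpendicularly, creating four congruent right triangles.
Each triangle has legs 8 (half of 16) and 6 (half of 12).
The hypotenuse of each right triangle is a side of the rhombus:
side = sqrt(8^2 + 6^2) = sqrt(100) = 10

10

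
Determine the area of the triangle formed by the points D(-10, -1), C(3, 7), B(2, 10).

Using the Shoelace formula for a triangle:
Area = (1/2)|x0(y1 - y2) + x1(y2 - y0) + x2(y0 - y1)|
Area = (1/2)|-10(7 - 10) + 3(10 - -1) + 2(-1 - 7)|
Area = (1/2)|30 + 33 + -16|
Area = (1/2)|47|
Area = (1/2)(47)
Area = 47/2

47/2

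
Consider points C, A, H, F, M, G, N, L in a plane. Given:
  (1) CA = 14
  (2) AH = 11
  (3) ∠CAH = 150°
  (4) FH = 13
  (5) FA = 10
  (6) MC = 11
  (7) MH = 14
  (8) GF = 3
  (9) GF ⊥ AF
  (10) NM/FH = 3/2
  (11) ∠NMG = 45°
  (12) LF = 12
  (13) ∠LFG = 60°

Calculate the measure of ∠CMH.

Step 1: By the law of cosines on triangle CAH: CH² = 14² + 11² − 2·14·11·cos(150°) = 583.74, so CH ≈ 24.16.
Step 2: By the inverse law of cosines on triangle CMH: cos(∠CMH) = (11² + 14² − 24.16²) / (2·11·14) = -266.74/308 = -0.866, so ∠CMH = 150°.

Therefore, the measure of angle ∠CMH = 150°.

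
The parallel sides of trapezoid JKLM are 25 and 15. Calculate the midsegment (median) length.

midsegment = (25 + 15) / 2 = 40 / 2 = 20

20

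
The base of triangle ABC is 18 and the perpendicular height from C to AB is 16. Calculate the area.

Area = (1/2)(18)(16) = 144

144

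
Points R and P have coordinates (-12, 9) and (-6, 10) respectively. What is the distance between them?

The horizontal distance is |-6 - -12| = 6 and the vertical distance is |10 - 9| = 1.
By the Pythagorean theorem, d = sqrt(6^2 + 1^2) = sqrt(37).

sqrt(37)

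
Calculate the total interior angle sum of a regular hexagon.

The sum of interior angles of an n-sided polygon is (n - 2) * 180.
For n = 6: (6 - 2) * 180 = 4 * 180 = 720 degrees.

720 degrees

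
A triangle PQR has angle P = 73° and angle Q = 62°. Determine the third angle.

By the triangle angle sum property, the three interior angles of any triangle add up to 180°.
We know angle P = 73° and angle Q = 62°, so their sum is 135°.
Therefore angle R = 180° - 135° = 45°.

45 degrees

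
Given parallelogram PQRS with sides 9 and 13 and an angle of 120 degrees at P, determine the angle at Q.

Consecutive angles are supplementary: angle Q = 180 - 120 = 60 degrees.

60 degrees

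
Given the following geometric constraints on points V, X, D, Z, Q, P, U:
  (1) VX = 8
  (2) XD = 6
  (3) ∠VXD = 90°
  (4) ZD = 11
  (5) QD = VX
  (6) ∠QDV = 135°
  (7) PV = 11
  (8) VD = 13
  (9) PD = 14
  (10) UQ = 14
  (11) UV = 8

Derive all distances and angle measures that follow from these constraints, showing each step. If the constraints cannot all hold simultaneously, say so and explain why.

These constraints are not satisfiable: (1), (2) and (3) already determine VD: by the law of cosines VD² = 8² + 6² − 2·8·6·cos(90°) = 100, so VD = 10, which contradicts (8) VD = 13. No planar figure meets all of them, so nothing further can be derived.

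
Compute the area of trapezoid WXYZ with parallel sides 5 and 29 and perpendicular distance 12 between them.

A trapezoid's area equals the midsegment times the height.
The midsegment is (5 + 29) / 2 = 17.
Area = 17 * 12 = 204.

204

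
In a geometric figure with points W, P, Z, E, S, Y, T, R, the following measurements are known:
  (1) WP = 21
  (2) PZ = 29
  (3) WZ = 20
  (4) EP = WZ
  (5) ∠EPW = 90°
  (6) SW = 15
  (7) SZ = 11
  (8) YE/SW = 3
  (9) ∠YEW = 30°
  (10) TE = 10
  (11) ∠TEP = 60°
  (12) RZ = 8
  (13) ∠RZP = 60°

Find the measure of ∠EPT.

From the given relations: EP = WZ = 20.
Step 1: By the law of cosines on triangle PET: PT² = 20² + 10² − 2·20·10·cos(60°) = 300, so PT = 10·√3.
Step 2: By the inverse law of cosines on triangle EPT: cos(∠EPT) = (20² + (10·√3)² − 10²) / (2·20·10·√3) = 600/692.82 = 0.866, so ∠EPT = 30°.

Therefore, the measure of angle ∠EPT = 30°.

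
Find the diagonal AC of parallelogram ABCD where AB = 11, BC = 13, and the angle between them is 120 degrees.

The diagonal of a parallelogram can be found by treating two adjacent sides and the diagonal as a triangle.
Applying the law of cosines with sides 11, 13 and included angle 120°:
d^2 = 121 + 169 - 286*cos(120°) = 433
d = sqrt(433)

sqrt(433)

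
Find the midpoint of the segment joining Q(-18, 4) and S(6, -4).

The midpoint is the average of the coordinates:
x: (-18 + 6)/2 = -6
y: (4 + -4)/2 = 0
Midpoint = (-6, 0)

(-6, 0)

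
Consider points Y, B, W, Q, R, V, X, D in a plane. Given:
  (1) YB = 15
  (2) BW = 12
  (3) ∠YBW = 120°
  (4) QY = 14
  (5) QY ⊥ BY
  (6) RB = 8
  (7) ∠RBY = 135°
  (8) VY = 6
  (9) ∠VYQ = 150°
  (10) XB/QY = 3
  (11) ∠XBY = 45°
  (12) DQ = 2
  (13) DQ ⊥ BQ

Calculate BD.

Step 1: By the law of cosines on triangle BYQ: BQ² = 15² + 14² − 2·15·14·cos(90°) = 421, so BQ ≈ 20.52.
Step 2: By the law of cosines on triangle BQD: BD² = 20.52² + 2² − 2·20.52·2·cos(90°) = 425, so BD = 5·√17.

Therefore, the length of BD = 5·√17.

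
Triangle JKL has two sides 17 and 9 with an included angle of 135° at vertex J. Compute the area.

Area = (1/2)(17)(9) sin(135°) = (1/2)(17)(9)(sqrt(2)/2) = 153*sqrt(2)/4

153*sqrt(2)/4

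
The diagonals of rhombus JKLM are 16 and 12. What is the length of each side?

In a rhombus, the diagonals bisect each other perpendicularly, creating four congruent right triangles.
Each triangle has legs 8 (half of 16) and 6 (half of 12).
The hypotenuse of each right triangle is a side of the rhombus:
side = sqrt(8^2 + 6^2) = sqrt(100) = 10

10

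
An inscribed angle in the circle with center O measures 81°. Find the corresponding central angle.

Central angle = 2 × 81° = 162° (inscribed angle theorem).

162°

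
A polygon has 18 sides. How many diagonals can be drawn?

Total line segments between 18 vertices = C(18,2) = 153.
Subtract the 18 sides: 153 - 18 = 135 diagonals.

135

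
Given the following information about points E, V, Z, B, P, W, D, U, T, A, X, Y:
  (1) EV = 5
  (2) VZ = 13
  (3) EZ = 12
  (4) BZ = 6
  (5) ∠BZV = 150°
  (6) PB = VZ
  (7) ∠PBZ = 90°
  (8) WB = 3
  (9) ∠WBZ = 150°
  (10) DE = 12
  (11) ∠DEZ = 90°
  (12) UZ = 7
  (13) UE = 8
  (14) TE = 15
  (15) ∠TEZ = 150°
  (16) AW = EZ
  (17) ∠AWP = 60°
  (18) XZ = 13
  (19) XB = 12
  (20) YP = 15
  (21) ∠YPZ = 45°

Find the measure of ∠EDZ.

Step 1: By the law of cosines on triangle DEZ: DZ² = 12² + 12² − 2·12·12·cos(90°) = 288, so DZ = 12·√2.
Step 2: By the inverse law of cosines on triangle EDZ: cos(∠EDZ) = (12² + (12·√2)² − 12²) / (2·12·12·√2) = 288/407.29 = 0.7071, so ∠EDZ = 45°.

Therefore, the measure of angle ∠EDZ = 45°.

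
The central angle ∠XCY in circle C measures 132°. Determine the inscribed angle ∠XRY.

An inscribed angle intercepts an arc from a point on the circle, while the central angle intercepts the same arc from the center.
The inscribed angle is always half the central angle: 132° / 2 = 66°.

66°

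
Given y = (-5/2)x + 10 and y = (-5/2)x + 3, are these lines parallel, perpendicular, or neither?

Slope of line 1: m1 = -5/2
Slope of line 2: m2 = -5/2
Since m1 = m2 = -5/2, the lines are parallel.

Parallel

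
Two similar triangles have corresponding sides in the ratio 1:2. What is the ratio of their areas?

The ratio of areas of similar triangles equals the square of the side ratio.
Side ratio = 1:2
Area ratio = (1/2)^2 = 1/4 = 1:4

1:4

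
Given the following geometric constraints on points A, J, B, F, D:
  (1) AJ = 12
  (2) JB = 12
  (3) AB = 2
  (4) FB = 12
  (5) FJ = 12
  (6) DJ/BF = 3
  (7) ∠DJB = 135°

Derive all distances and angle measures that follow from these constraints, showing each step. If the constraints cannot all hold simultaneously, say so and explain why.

The constraints are consistent.

From the given relations:
  DJ = 3·BF = 3·12 = 36

Step 1: From BJ = 12, JD = 36, and ∠BJD = 135°, by the law of cosines:
  BD² = BJ² + JD² - 2·BJ·JD·cos(135°) = 144 + 1296 + 610.9 = 2051
  BD ≈ 45.29

Step 2: From AB = 2, AJ = 12, BJ = 12, by the inverse law of cosines:
  cos(∠BAJ) = (AB² + AJ² - BJ²) / (2·AB·AJ)
  ∠BAJ = 85.22°

Step 3: From JA = 12, JB = 12, AB = 2, by the inverse law of cosines:
  cos(∠AJB) = (JA² + JB² - AB²) / (2·JA·JB)
  ∠AJB = 9.56°

Step 4: From JB = 12, JF = 12, BF = 12, by the inverse law of cosines:
  cos(∠BJF) = (JB² + JF² - BF²) / (2·JB·JF)
  ∠BJF = 60°

Step 5: From BA = 2, BJ = 12, AJ = 12, by the inverse law of cosines:
  cos(∠ABJ) = (BA² + BJ² - AJ²) / (2·BA·BJ)
  ∠ABJ = 85.22°

Step 6: From BF = 12, BJ = 12, FJ = 12, by the inverse law of cosines:
  cos(∠FBJ) = (BF² + BJ² - FJ²) / (2·BF·BJ)
  ∠FBJ = 60°

Step 7: From FB = 12, FJ = 12, BJ = 12, by the inverse law of cosines:
  cos(∠BFJ) = (FB² + FJ² - BJ²) / (2·FB·FJ)
  ∠BFJ = 60°

Step 8: From BD = 45.29, BJ = 12, DJ = 36, by the inverse law of cosines:
  cos(∠DBJ) = (BD² + BJ² - DJ²) / (2·BD·BJ)
  ∠DBJ = 34.2°

Step 9: From DB = 45.29, DJ = 36, BJ = 12, by the inverse law of cosines:
  cos(∠BDJ) = (DB² + DJ² - BJ²) / (2·DB·DJ)
  ∠BDJ = 10.8°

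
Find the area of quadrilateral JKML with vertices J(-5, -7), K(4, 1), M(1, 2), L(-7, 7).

Using the Shoelace formula for a quadrilateral (vertices in order):
Area = (1/2)|sum of (x_i * y_(i+1) - x_(i+1) * y_i)|
Terms: (-5*1 - 4*-7) = 23, (4*2 - 1*1) = 7, (1*7 - -7*2) = 21, (-7*-7 - -5*7) = 84
Sum = 135
Area = (1/2)(135) = 135/2

135/2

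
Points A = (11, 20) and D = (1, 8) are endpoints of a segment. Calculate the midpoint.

The midpoint is the average of the coordinates:
x: (11 + 1)/2 = 6
y: (20 + 8)/2 = 14
Midpoint = (6, 14)

(6, 14)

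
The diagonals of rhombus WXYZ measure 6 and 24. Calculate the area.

Area = (6 * 24) / 2 = 144 / 2 = 72

72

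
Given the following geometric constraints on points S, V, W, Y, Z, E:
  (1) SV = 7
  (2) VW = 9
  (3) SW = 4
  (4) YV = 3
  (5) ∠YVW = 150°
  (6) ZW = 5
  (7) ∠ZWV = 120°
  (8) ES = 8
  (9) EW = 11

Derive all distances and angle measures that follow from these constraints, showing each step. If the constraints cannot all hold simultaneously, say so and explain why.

The constraints are consistent.

Step 1: From VW = 9, WZ = 5, and ∠VWZ = 120°, by the law of cosines:
  VZ² = VW² + WZ² - 2·VW·WZ·cos(120°) = 81 + 25 + 45 = 151
  VZ = √151

Step 2: From WV = 9, VY = 3, and ∠WVY = 150°, by the law of cosines:
  WY² = WV² + VY² - 2·WV·VY·cos(150°) = 81 + 9 + 46.77 = 136.8
  WY ≈ 11.69

Step 3: From SE = 8, SW = 4, EW = 11, by the inverse law of cosines:
  cos(∠ESW) = (SE² + SW² - EW²) / (2·SE·SW)
  ∠ESW = 129.84°

Step 4: From SV = 7, SW = 4, VW = 9, by the inverse law of cosines:
  cos(∠VSW) = (SV² + SW² - VW²) / (2·SV·SW)
  ∠VSW = 106.6°

Step 5: From VS = 7, VW = 9, SW = 4, by the inverse law of cosines:
  cos(∠SVW) = (VS² + VW² - SW²) / (2·VS·VW)
  ∠SVW = 25.21°

Step 6: From WE = 11, WS = 4, ES = 8, by the inverse law of cosines:
  cos(∠EWS) = (WE² + WS² - ES²) / (2·WE·WS)
  ∠EWS = 33.95°

Step 7: From WS = 4, WV = 9, SV = 7, by the inverse law of cosines:
  cos(∠SWV) = (WS² + WV² - SV²) / (2·WS·WV)
  ∠SWV = 48.19°

Step 8: From ES = 8, EW = 11, SW = 4, by the inverse law of cosines:
  cos(∠SEW) = (ES² + EW² - SW²) / (2·ES·EW)
  ∠SEW = 16.21°

Step 9: From VW = 9, VZ = √151, WZ = 5, by the inverse law of cosines:
  cos(∠WVZ) = (VW² + VZ² - WZ²) / (2·VW·VZ)
  ∠WVZ = 20.63°

Step 10: From WV = 9, WY = 11.69, VY = 3, by the inverse law of cosines:
  cos(∠VWY) = (WV² + WY² - VY²) / (2·WV·WY)
  ∠VWY = 7.37°

Step 11: From YV = 3, YW = 11.69, VW = 9, by the inverse law of cosines:
  cos(∠VYW) = (YV² + YW² - VW²) / (2·YV·YW)
  ∠VYW = 22.63°

Step 12: From ZV = √151, ZW = 5, VW = 9, by the inverse law of cosines:
  cos(∠VZW) = (ZV² + ZW² - VW²) / (2·ZV·ZW)
  ∠VZW = 39.37°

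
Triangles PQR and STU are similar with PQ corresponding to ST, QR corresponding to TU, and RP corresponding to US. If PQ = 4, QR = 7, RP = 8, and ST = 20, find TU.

Since the triangles are similar, the ratio of corresponding sides is constant.
Scale factor k = ST / PQ = 20 / 4 = 5
TU = k * QR = 5 * 7 = 35

35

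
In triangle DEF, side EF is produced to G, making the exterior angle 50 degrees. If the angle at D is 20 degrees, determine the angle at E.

By the exterior angle theorem: exterior angle = sum of remote interior angles.
50 = 20 + angle E
angle E = 50 - 20 = 30 degrees

30 degrees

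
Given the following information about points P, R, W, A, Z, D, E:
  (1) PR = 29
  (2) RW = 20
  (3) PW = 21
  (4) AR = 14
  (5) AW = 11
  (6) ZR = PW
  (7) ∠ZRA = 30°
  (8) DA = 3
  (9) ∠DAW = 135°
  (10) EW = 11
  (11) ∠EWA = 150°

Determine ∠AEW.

Step 1: By the law of cosines on triangle EWA: EA² = 11² + 11² − 2·11·11·cos(150°) = 451.58, so EA ≈ 21.25.
Step 2: By the inverse law of cosines on triangle AEW: cos(∠AEW) = (21.25² + 11² − 11²) / (2·21.25·11) = 451.58/467.51 = 0.9659, so ∠AEW = 15°.

Therefore, the measure of angle ∠AEW = 15°.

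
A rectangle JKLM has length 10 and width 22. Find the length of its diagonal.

d = sqrt(10^2 + 22^2) = sqrt(584) = 2*sqrt(146)

2*sqrt(146)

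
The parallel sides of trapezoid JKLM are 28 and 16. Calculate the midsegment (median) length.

The midsegment (median) of a trapezoid connects the midpoints of the non-parallel sides.
Its length is the average of the two bases: (28 + 16) / 2 = 22.

22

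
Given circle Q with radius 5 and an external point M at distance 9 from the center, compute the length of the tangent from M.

tangent = √(d² - r²) = √(9² - 5²) = √(81 - 25) = √56 = 2*sqrt(14)

2*sqrt(14)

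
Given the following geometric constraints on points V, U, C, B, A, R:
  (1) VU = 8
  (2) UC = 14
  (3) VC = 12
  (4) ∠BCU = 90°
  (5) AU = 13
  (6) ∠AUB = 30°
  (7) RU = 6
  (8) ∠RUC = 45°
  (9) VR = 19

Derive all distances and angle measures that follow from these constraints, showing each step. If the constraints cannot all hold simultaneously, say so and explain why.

These constraints are not satisfiable: by the triangle inequality in triangle UVR, (1) VU = 8 and (7) RU = 6 force VR ≤ 8 + 6 = 14, but (9) says VR = 19. No planar figure meets all of them, so nothing further can be derived.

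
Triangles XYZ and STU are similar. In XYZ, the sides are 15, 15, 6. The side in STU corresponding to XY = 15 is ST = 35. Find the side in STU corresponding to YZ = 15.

Similar triangles have proportional sides. Setting up the proportion:
ST / XY = TU / YZ
35 / 15 = TU / 15
TU = 15 * 35 / 15 = 35.

35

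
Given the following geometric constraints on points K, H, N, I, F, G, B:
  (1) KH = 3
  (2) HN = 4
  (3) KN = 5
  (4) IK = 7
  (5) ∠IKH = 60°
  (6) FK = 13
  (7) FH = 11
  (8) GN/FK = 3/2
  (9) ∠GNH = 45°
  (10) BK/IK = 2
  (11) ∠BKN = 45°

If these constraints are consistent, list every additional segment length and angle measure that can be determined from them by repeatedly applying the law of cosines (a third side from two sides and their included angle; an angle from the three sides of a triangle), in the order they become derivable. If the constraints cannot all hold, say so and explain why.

The constraints are consistent. Derivable facts, in order:
After 1 step:
- HG ≈ 16.91
- HI = √37
- NB ≈ 11.05
- ∠FHK = 126.22°
- ∠FKH = 43.05°
- ∠HFK = 10.73°
- ∠HKN = 53.13°
- ∠HNK = 36.87°
- ∠KHN = 90°
After 2 steps:
- ∠BNK = 116.33°
- ∠GHN = 125.37°
- ∠HGN = 9.63°
- ∠HIK = 25.28°
- ∠IHK = 94.72°
- ∠KBN = 18.67°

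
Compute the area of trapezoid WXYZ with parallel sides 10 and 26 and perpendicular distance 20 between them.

Area = (10 + 26) * 20 / 2 = 720 / 2 = 360

360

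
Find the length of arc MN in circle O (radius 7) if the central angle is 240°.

The full circumference is 2πr = 2π(7) = 14*pi.
The arc spans 240° out of 360°, which is a fraction of 2/3.
Arc length = 14*pi × 2/3 = 28*pi/3.

28*pi/3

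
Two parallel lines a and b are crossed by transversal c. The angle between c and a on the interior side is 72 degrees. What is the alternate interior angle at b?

Alternate interior angles are equal: 72 degrees.

72 degrees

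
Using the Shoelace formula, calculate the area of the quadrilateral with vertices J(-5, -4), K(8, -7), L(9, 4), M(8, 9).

Shoelace: sum of cross terms = 224, Area = (1/2)|224| = 112

112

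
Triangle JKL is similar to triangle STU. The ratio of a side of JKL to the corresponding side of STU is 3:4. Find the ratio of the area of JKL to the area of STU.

Area ratio = (side ratio)^2 = (3/4)^2 = 9:16.

9:16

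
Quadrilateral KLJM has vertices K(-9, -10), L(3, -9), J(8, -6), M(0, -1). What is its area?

The Shoelace formula works by pairing each vertex with the next (cycling back to the first).
For each pair, compute x_i*y_(i+1) - x_(i+1)*y_i:
  (-9*-9 - 3*-10) = 111
  (3*-6 - 8*-9) = 54
  (8*-1 - 0*-6) = -8
  (0*-10 - -9*-1) = -9
Taking half the absolute value of the total: Area = (1/2)(148) = 74.

74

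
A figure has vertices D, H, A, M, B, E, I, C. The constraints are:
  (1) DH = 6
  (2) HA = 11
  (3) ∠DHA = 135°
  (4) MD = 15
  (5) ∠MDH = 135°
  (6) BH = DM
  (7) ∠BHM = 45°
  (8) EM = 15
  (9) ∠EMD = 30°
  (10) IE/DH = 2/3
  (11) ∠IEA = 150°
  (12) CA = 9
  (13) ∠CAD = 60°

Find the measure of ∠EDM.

Step 1: By the law of cosines on triangle DME: DE² = 15² + 15² − 2·15·15·cos(30°) = 60.29, so DE ≈ 7.76.
Step 2: By the inverse law of cosines on triangle EDM: cos(∠EDM) = (7.76² + 15² − 15²) / (2·7.76·15) = 60.29/232.94 = 0.2588, so ∠EDM = 75°.

Therefore, the measure of angle ∠EDM = 75°.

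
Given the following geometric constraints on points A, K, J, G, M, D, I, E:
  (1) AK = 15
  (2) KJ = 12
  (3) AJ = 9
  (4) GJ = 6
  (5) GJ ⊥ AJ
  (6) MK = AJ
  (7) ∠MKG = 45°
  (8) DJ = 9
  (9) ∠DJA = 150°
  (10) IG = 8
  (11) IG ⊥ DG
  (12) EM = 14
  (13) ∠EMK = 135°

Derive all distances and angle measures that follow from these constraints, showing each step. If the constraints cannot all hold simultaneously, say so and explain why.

The constraints are consistent.

From the given relations:
  MK = AJ = 9

Step 1: From AJ = 9, JG = 6, and ∠AJG = 90°, by the law of cosines:
  AG² = AJ² + JG² - 2·AJ·JG·cos(90°) = 81 + 36 - 0 = 117
  AG = 3·√13

Step 2: From AJ = 9, JD = 9, and ∠AJD = 150°, by the law of cosines:
  AD² = AJ² + JD² - 2·AJ·JD·cos(150°) = 81 + 81 + 140.3 = 302.3
  AD ≈ 17.39

Step 3: From KM = 9, ME = 14, and ∠KME = 135°, by the law of cosines:
  KE² = KM² + ME² - 2·KM·ME·cos(135°) = 81 + 196 + 178.2 = 455.2
  KE ≈ 21.34

Step 4: From AJ = 9, AK = 15, JK = 12, by the inverse law of cosines:
  cos(∠JAK) = (AJ² + AK² - JK²) / (2·AJ·AK)
  ∠JAK = 53.13°

Step 5: From KA = 15, KJ = 12, AJ = 9, by the inverse law of cosines:
  cos(∠AKJ) = (KA² + KJ² - AJ²) / (2·KA·KJ)
  ∠AKJ = 36.87°

Step 6: From JA = 9, JK = 12, AK = 15, by the inverse law of cosines:
  cos(∠AJK) = (JA² + JK² - AK²) / (2·JA·JK)
  ∠AJK = 90°

Step 7: From AD = 17.39, AJ = 9, DJ = 9, by the inverse law of cosines:
  cos(∠DAJ) = (AD² + AJ² - DJ²) / (2·AD·AJ)
  ∠DAJ = 15°

Step 8: From AG = 3·√13, AJ = 9, GJ = 6, by the inverse law of cosines:
  cos(∠GAJ) = (AG² + AJ² - GJ²) / (2·AG·AJ)
  ∠GAJ = 33.69°

Step 9: From KE = 21.34, KM = 9, EM = 14, by the inverse law of cosines:
  cos(∠EKM) = (KE² + KM² - EM²) / (2·KE·KM)
  ∠EKM = 27.65°

Step 10: From GA = 3·√13, GJ = 6, AJ = 9, by the inverse law of cosines:
  cos(∠AGJ) = (GA² + GJ² - AJ²) / (2·GA·GJ)
  ∠AGJ = 56.31°

Step 11: From DA = 17.39, DJ = 9, AJ = 9, by the inverse law of cosines:
  cos(∠ADJ) = (DA² + DJ² - AJ²) / (2·DA·DJ)
  ∠ADJ = 15°

Step 12: From EK = 21.34, EM = 14, KM = 9, by the inverse law of cosines:
  cos(∠KEM) = (EK² + EM² - KM²) / (2·EK·EM)
  ∠KEM = 17.35°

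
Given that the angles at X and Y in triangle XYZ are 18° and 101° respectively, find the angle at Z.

By the triangle angle sum property, the three interior angles of any triangle add up to 180°.
We know angle X = 18° and angle Y = 101°, so their sum is 119°.
Therefore angle Z = 180° - 119° = 61°.

61 degrees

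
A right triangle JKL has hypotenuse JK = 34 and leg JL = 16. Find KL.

Rearranging the Pythagorean theorem to solve for the unknown leg:
leg^2 = hypotenuse^2 - known_leg^2 = 1156 - 256 = 900
leg = sqrt(900) = 30.

30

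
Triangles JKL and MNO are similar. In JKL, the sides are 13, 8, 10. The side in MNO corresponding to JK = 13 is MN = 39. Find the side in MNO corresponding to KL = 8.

k = 39/13 = 3. NO = 3 * 8 = 24.

24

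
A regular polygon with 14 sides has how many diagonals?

The number of diagonals in an n-gon is n(n - 3)/2.
For n = 14: 14(14 - 3)/2 = 14 × 11 / 2 = 77.

77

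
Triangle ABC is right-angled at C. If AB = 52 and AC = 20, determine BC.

BC = sqrt(52^2 - 20^2) = sqrt(2304) = 48

48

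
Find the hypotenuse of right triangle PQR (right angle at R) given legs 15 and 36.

In a right triangle, the square of the hypotenuse equals the sum of the squares of the two legs.
The legs are 15 and 36, so the hypotenuse = sqrt(225 + 1296) = sqrt(1521) = 39.

39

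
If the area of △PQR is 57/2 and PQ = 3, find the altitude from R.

Area = (1/2) * base * height
height = 2 * Area / base
height = 2 * 57/2 / 3
height = 57 / 3
height = 19

19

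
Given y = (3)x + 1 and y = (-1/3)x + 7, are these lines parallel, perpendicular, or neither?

Slope of line 1: m1 = 3
Slope of line 2: m2 = -1/3
m1 * m2 = (3) * (-1/3) = -1 = -1, so the lines are perpendicular.

Perpendicular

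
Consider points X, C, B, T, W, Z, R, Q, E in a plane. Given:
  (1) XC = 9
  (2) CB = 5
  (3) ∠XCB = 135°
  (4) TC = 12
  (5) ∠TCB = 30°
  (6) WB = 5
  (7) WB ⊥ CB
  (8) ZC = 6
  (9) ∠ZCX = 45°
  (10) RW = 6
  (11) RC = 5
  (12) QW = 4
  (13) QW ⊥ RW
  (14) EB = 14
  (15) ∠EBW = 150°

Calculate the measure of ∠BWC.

Step 1: By the law of cosines on triangle WBC: WC² = 5² + 5² − 2·5·5·cos(90°) = 50, so WC = 5·√2.
Step 2: By the inverse law of cosines on triangle BWC: cos(∠BWC) = (5² + (5·√2)² − 5²) / (2·5·5·√2) = 50/70.71 = 0.7071, so ∠BWC = 45°.

Therefore, the measure of angle ∠BWC = 45°.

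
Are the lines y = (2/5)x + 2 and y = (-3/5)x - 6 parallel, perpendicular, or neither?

Slope of line 1: m1 = 2/5
Slope of line 2: m2 = -3/5
m1 != m2 (2/5 != -3/5), so not parallel.
m1 * m2 = (2/5) * (-3/5) = -6/25 != -1, so not perpendicular.
The lines are neither parallel nor perpendicular.

Neither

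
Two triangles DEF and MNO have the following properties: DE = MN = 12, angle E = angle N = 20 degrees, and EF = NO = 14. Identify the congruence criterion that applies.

The given information provides:
DE = MN = 12, angle E = angle N = 20 degrees, and EF = NO = 14
This matches the SAS congruence theorem.
Two pairs of corresponding sides and the included angle are equal (Side-Angle-Side).

SAS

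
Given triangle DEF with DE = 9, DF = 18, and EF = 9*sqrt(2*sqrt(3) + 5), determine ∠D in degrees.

When all three sides of a triangle are known, the law of cosines can be rearranged to find any angle.
cos(C) = (a² + b² - c²) / (2ab) gives cos(D) = -sqrt(3)/2.
Taking the inverse cosine: D = 150°.

150°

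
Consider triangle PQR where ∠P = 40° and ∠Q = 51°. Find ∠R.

angle R = 180 - 40 - 51 = 89 degrees.

89 degrees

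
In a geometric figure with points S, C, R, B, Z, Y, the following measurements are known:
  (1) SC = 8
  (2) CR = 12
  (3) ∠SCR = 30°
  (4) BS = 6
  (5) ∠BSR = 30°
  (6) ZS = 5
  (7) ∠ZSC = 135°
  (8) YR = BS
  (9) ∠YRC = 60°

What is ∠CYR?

From the given relations: YR = BS = 6.
Step 1: By the law of cosines on triangle YRC: YC² = 6² + 12² − 2·6·12·cos(60°) = 108, so YC = 6·√3.
Step 2: By the inverse law of cosines on triangle CYR: cos(∠CYR) = ((6·√3)² + 6² − 12²) / (2·6·√3·6) = 0/124.71 = 0, so ∠CYR = 90°.

Therefore, the measure of angle ∠CYR = 90°.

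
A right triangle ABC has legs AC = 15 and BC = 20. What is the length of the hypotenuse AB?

By the Pythagorean theorem: AB^2 = AC^2 + BC^2
AB^2 = 15^2 + 20^2 = 225 + 400 = 625
AB = sqrt(625) = 25

25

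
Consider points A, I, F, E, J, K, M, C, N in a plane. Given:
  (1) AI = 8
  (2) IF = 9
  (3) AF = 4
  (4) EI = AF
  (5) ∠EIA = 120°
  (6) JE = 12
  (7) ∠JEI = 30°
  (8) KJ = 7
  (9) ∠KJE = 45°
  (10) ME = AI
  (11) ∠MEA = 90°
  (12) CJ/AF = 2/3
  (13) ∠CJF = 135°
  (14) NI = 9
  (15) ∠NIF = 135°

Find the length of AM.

From the given relations: EI = AF = 4; ME = AI = 8.
Step 1: By the law of cosines on triangle EIA: EA² = 4² + 8² − 2·4·8·cos(120°) = 112, so EA = 4·√7.
Step 2: By the law of cosines on triangle AEM: AM² = (4·√7)² + 8² − 2·4·√7·8·cos(90°) = 176, so AM = 4·√11.

Therefore, the length of AM = 4·√11.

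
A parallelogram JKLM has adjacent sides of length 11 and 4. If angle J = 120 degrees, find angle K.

Opposite sides of a parallelogram are parallel, so consecutive angles form co-interior angles on a transversal.
Co-interior angles sum to 180°, giving angle K = 180 - 120 = 60 degrees.

60 degrees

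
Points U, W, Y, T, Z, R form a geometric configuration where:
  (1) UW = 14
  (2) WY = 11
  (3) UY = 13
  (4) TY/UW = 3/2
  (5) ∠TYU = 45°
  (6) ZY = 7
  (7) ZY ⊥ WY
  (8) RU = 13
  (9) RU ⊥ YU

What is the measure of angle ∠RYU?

Step 1: By the law of cosines on triangle YUR: YR² = 13² + 13² − 2·13·13·cos(90°) = 338, so YR = 13·√2.
Step 2: By the inverse law of cosines on triangle RYU: cos(∠RYU) = ((13·√2)² + 13² − 13²) / (2·13·√2·13) = 338/478 = 0.7071, so ∠RYU = 45°.

Therefore, the measure of angle ∠RYU = 45°.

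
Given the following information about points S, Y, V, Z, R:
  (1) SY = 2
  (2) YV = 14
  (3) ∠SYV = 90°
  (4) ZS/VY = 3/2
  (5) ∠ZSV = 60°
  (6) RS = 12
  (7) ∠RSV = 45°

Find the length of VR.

Step 1: By the law of cosines on triangle SYV: SV² = 2² + 14² − 2·2·14·cos(90°) = 200, so SV = 10·√2.
Step 2: By the law of cosines on triangle VSR: VR² = (10·√2)² + 12² − 2·10·√2·12·cos(45°) = 104, so VR = 2·√26.

Therefore, the length of VR = 2·√26.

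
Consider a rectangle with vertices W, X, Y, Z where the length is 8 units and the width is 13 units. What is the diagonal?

Using the Pythagorean theorem:
d² = 8² + 13² = 64 + 169 = 233
d = sqrt(233)

sqrt(233)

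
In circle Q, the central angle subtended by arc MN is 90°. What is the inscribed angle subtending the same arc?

An inscribed angle intercepts an arc from a point on the circle, while the central angle intercepts the same arc from the center.
The inscribed angle is always half the central angle: 90° / 2 = 45°.

45°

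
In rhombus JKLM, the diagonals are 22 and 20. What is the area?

The diagonals of a rhombus divide it into four right triangles.
Each triangle has legs 22/ 2 = 11 and 20/2 = 10, so each has area (1/2)*11*10 = 55.
Four such triangles give total area = (d1 * d2) / 2 = 220.

220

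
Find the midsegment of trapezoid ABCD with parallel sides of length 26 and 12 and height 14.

The midsegment (median) of a trapezoid connects the midpoints of the non-parallel sides.
Its length is the average of the two bases: (26 + 12) / 2 = 19.

19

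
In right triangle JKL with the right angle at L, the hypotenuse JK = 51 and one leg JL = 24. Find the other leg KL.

KL = sqrt(51^2 - 24^2) = sqrt(2025) = 45

45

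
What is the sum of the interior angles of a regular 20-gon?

The sum of interior angles of an n-sided polygon is (n - 2) * 180.
For n = 20: (20 - 2) * 180 = 18 * 180 = 3240 degrees.

3240 degrees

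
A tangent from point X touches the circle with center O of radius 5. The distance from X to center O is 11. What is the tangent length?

The tangent, radius, and line from the external point to the center form a right triangle.
The right angle is where the tangent meets the radius.
By the Pythagorean theorem: tangent² + 5² = 11²
tangent² = 121 - 25 = 96
tangent = 4*sqrt(6)

4*sqrt(6)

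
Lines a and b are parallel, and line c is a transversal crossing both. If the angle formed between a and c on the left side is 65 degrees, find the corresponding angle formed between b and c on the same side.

When a transversal crosses parallel lines, angles in the same position at each intersection are called corresponding angles.
These are always equal, so the answer is 65 degrees.

65 degrees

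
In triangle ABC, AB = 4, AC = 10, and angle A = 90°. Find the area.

Area = (1/2) * AB * AC * sin(A)
Area = (1/2) * 4 * 10 * sin(90°)
Area = (1/2) * 4 * 10 * 1
Area = 20

20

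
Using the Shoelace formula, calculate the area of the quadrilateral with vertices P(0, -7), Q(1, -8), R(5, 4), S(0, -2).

The Shoelace formula works by pairing each vertex with the next (cycling back to the first).
For each pair, compute x_i*y_(i+1) - x_(i+1)*y_i:
  (0*-8 - 1*-7) = 7
  (1*4 - 5*-8) = 44
  (5*-2 - 0*4) = -10
  (0*-7 - 0*-2) = 0
Taking half the absolute value of the total: Area = (1/2)(41) = 41/2.

41/2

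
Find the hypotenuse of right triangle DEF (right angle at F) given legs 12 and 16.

By the Pythagorean theorem: DE^2 = DF^2 + EF^2
DE^2 = 12^2 + 16^2 = 144 + 256 = 400
DE = sqrt(400) = 20

20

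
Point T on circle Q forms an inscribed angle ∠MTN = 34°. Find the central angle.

The inscribed angle theorem states that a central angle is always twice any inscribed angle that subtends the same arc.
Since the inscribed angle is 34°, the central angle = 2 × 34° = 68°.

68°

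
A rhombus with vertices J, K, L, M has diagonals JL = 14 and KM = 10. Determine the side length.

Half-diagonals are 7 and 5. side = sqrt(7^2 + 5^2) = sqrt(74)

sqrt(74)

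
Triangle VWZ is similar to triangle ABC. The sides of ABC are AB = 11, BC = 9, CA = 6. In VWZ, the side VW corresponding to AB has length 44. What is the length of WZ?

Since the triangles are similar, the ratio of corresponding sides is constant.
Scale factor k = VW / AB = 44 / 11 = 4
WZ = k * BC = 4 * 9 = 36

36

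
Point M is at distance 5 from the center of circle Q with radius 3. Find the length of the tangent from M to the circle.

Let T be the point of tangency. Then QT ⊥ MT (radius ⊥ tangent).
In right triangle QTM: QM² = QT² + MT²
5² = 3² + MT²
MT² = 16, MT = 4

4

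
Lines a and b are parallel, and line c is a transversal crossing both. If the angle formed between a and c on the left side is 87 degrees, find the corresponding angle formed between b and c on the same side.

Corresponding angles are equal: 87 degrees.

87 degrees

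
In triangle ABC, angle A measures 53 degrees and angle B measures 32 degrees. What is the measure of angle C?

By the triangle angle sum property, the three interior angles of any triangle add up to 180°.
We know angle A = 53° and angle B = 32°, so their sum is 85°.
Therefore angle C = 180° - 85° = 95°.

95 degrees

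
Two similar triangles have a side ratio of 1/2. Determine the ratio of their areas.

Area scales with the square of linear dimensions. If every length is multiplied by 1/2, then the area is multiplied by (1/2)^2 = 1/4.
The area ratio is 1:4.

1:4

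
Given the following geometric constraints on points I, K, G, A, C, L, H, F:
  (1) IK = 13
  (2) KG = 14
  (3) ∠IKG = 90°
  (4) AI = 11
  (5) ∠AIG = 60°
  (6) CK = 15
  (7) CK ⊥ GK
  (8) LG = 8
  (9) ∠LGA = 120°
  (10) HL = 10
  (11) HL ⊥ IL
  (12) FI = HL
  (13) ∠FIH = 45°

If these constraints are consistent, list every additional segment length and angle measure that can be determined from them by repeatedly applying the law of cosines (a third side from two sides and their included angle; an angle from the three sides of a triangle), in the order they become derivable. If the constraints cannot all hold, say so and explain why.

The constraints are consistent. Derivable facts, in order:
After 1 step:
- GC ≈ 20.52
- IG ≈ 19.1
After 2 steps:
- GA ≈ 16.61
- ∠CGK = 46.97°
- ∠GCK = 43.03°
- ∠GIK = 47.12°
- ∠IGK = 42.88°
After 3 steps:
- AL ≈ 21.74
- ∠AGI = 35°
- ∠GAI = 85°
After 4 steps:
- ∠ALG = 41.42°
- ∠GAL = 18.58°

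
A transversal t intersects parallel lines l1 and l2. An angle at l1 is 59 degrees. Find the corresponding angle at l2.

When a transversal crosses parallel lines, angles in the same position at each intersection are called corresponding angles.
These are always equal, so the answer is 59 degrees.

59 degrees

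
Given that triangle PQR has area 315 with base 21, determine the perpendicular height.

Rearranging the area formula Area = (1/2) * base * height:
height = 2 * Area / base = 2 * 315 / 21 = 30.

30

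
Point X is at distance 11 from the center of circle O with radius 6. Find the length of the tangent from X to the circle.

tangent = √(d² - r²) = √(11² - 6²) = √(121 - 36) = √85 = sqrt(85)

sqrt(85)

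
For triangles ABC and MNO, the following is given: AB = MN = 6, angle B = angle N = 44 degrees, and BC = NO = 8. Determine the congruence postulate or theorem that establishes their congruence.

Consider the given information: AB = MN = 6, angle B = angle N = 44 degrees, and BC = NO = 8
This is not SSS or ASA: SSS requires all three pairs of sides, but we don't have that. ASA requires two angles and the side between them.
The correct criterion is SAS. Two pairs of corresponding sides and the included angle are equal (Side-Angle-Side).

SAS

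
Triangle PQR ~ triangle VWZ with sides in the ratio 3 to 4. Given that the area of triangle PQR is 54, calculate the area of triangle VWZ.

Area ratio = (3/4)^2 = 9/16. Area of VWZ = 54 * 16/9 = 96.

96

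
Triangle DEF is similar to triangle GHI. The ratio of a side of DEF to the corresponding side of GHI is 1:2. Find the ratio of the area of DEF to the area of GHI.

The ratio of areas of similar triangles equals the square of the side ratio.
Side ratio = 1:2
Area ratio = (1/2)^2 = 1/4 = 1:4

1:4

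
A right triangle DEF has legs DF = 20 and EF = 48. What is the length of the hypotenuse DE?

In a right triangle, the square of the hypotenuse equals the sum of the squares of the two legs.
The legs are 20 and 48, so the hypotenuse = sqrt(400 + 2304) = sqrt(2704) = 52.

52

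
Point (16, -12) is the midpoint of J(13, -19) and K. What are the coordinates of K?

Using the midpoint formula: M = ((x1 + x2)/2, (y1 + y2)/2)
We know M = (16, -12) and J = (13, -19)
For x: 16 = (13 + x2)/2, so x2 = 2*16 - 13 = 19
For y: -12 = (-19 + y2)/2, so y2 = 2*-12 - -19 = -5
K = (19, -5)

(19, -5)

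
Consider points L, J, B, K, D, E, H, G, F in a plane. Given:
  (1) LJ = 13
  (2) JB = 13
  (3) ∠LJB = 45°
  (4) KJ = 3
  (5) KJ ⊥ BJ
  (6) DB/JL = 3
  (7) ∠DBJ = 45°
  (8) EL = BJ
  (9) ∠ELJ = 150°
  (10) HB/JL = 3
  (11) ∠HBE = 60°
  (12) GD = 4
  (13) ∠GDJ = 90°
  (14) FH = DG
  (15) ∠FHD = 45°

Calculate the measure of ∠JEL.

From the given relations: EL = BJ = 13.
Step 1: By the law of cosines on triangle ELJ: EJ² = 13² + 13² − 2·13·13·cos(150°) = 630.72, so EJ ≈ 25.11.
Step 2: By the inverse law of cosines on triangle JEL: cos(∠JEL) = (25.11² + 13² − 13²) / (2·25.11·13) = 630.72/652.97 = 0.9659, so ∠JEL = 15°.

Therefore, the measure of angle ∠JEL = 15°.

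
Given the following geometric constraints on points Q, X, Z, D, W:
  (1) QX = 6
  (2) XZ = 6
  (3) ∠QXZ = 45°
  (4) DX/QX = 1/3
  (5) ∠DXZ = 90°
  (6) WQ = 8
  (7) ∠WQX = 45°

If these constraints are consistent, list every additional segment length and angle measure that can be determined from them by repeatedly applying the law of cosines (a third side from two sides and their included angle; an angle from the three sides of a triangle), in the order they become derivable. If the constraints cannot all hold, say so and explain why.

The constraints are consistent. Derivable facts, in order:
After 1 step:
- QZ ≈ 4.59
- XW ≈ 5.67
- ZD = 2·√10
After 2 steps:
- ∠DZX = 18.43°
- ∠QWX = 48.47°
- ∠QXW = 86.53°
- ∠QZX = 67.5°
- ∠XDZ = 71.57°
- ∠XQZ = 67.5°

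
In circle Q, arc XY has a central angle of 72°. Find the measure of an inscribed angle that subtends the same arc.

By the inscribed angle theorem, the inscribed angle is half the central angle.
Inscribed angle = 72° / 2 = 36°

36°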